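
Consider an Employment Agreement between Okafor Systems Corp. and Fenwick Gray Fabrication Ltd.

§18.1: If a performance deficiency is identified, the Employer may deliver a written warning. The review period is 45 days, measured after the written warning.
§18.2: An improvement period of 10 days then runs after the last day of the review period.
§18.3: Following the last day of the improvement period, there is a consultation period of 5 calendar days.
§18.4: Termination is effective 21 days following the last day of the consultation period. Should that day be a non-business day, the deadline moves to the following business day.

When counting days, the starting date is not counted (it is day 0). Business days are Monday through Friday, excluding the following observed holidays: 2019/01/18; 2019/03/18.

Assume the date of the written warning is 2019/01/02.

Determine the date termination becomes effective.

The last day of the review period: 2019/01/02 + 45 days = 2019/02/16.
The last day of the improvement period: 2019/02/16 + 10 days = 2019/02/26.
The last day of the consultation period: 2019/02/26 + 5 days = 2019/03/03.
The date termination becomes effective: 2019/03/03 + 21 days = 2019/03/24. That falls on a Sunday, so it rolls to the next business day, Monday, 2019/03/25.

2019/03/25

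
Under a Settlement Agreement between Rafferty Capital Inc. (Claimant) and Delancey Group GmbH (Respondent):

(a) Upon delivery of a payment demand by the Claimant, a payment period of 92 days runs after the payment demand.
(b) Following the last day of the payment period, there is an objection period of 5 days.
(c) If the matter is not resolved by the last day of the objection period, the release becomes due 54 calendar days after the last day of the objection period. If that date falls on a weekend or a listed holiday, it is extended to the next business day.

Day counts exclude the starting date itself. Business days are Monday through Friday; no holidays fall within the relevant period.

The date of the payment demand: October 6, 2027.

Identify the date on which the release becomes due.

March 6, 2028

The last day of the payment period: October 6, 2027 + 92 days = January 6, 2028.
The last day of the objection period: January 6, 2028 + 5 days = January 11, 2028.
Adding 54 calendar days to January 11, 2028 gives March 5, 2028, which is the date on which the release becomes due. That falls on a Sunday, so it rolls to the next business day, Monday, March 6, 2028.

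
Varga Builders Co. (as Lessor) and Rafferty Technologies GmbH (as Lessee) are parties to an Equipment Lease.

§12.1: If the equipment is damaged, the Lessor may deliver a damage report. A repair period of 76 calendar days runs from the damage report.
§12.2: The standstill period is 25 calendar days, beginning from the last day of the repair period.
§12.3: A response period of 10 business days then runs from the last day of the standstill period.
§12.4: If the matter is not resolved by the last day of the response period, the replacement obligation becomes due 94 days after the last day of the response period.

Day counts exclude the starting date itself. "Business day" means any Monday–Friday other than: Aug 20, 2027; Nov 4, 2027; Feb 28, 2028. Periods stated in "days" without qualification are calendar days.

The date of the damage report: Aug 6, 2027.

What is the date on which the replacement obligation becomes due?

Mar 2, 2028

Adding 76 calendar days to Aug 6, 2027 gives Oct 21, 2027, which is the last day of the repair period.
The last day of the standstill period: 25 calendar days after Oct 21, 2027 is Nov 15, 2027.
The last day of the response period: 10 business days after Monday, Nov 15, 2027, skipping weekends — Nov 16, Nov 17, Nov 18, Nov 19, Nov 22, Nov 23, Nov 24, Nov 25, Nov 26, Nov 29 — lands on Monday, Nov 29, 2027.
The date on which the replacement obligation becomes due: Nov 29, 2027 + 94 days = Mar 2, 2028.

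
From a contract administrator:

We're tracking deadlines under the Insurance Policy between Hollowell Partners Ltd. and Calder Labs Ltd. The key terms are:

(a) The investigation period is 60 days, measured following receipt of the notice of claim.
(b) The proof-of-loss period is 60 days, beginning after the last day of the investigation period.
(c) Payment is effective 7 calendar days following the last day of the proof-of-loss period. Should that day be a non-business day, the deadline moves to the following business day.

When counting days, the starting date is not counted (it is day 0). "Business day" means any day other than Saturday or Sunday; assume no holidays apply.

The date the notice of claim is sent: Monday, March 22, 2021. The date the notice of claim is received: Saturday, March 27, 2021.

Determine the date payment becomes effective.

The last day of the investigation period: 60 calendar days after March 27, 2021 is May 26, 2021.
The last day of the proof-of-loss period: 60 calendar days after May 26, 2021 is July 25, 2021.
The date payment becomes effective: 7 calendar days after July 25, 2021 is August 1, 2021. That falls on a Sunday, so it rolls to the next business day, Monday, August 2, 2021.

August 2, 2021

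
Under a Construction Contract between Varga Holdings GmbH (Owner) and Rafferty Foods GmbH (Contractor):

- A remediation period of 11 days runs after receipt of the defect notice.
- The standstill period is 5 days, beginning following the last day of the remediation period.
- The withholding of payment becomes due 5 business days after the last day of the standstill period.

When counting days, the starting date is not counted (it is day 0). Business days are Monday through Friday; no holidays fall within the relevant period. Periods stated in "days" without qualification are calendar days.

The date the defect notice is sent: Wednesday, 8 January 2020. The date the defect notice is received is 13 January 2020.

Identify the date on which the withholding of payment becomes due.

5 February 2020

The last day of the remediation period: 13 January 2020 + 11 days = 24 January 2020.
Adding 5 calendar days to 24 January 2020 gives 29 January 2020, which is the last day of the standstill period.
The date on which the withholding of payment becomes due: 5 business days after Wednesday, 29 January 2020, skipping weekends — Jan 30, Jan 31, Feb 3, Feb 4, Feb 5 — lands on Wednesday, 5 February 2020.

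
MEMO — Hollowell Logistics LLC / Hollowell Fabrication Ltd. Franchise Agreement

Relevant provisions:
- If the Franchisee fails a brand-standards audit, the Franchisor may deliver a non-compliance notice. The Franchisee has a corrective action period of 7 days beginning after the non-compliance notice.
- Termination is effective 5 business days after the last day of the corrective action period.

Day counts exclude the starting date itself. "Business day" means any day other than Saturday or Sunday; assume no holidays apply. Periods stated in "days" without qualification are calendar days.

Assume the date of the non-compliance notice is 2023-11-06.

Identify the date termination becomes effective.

2023-11-20

Adding 7 calendar days to 2023-11-06 gives 2023-11-13, which is the last day of the corrective action period.
From Monday, 2023-11-13, 5 business days (Nov 14, Nov 15, Nov 16, Nov 17, Nov 20, skipping weekends) brings us to Monday, 2023-11-20, which is the date termination becomes effective.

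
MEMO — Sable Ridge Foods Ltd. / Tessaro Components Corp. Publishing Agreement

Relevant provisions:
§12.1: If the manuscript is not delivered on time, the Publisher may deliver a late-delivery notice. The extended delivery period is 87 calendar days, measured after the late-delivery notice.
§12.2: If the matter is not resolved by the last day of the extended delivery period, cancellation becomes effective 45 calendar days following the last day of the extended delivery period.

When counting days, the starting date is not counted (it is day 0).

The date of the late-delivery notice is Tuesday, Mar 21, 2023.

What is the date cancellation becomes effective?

Jul 31, 2023

Adding 87 calendar days to Mar 21, 2023 gives Jun 16, 2023, which is the last day of the extended delivery period.
The date cancellation becomes effective: 45 calendar days after Jun 16, 2023 is Jul 31, 2023.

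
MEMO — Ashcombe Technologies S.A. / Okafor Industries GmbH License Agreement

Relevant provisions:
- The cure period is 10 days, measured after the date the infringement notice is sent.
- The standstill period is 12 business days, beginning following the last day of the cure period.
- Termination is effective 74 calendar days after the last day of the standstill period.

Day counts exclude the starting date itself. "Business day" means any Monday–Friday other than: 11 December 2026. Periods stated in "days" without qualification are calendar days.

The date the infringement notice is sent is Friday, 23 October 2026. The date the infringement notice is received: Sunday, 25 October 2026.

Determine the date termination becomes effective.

31 January 2027

The last day of the cure period: 23 October 2026 + 10 days = 2 November 2026.
The last day of the standstill period: 12 business days after Monday, 2 November 2026, skipping weekends — Nov 3, Nov 4, Nov 5, Nov 6, …, Nov 16, Nov 17, Nov 18 — lands on Wednesday, 18 November 2026.
The date termination becomes effective: 74 calendar days after 18 November 2026 is 31 January 2027.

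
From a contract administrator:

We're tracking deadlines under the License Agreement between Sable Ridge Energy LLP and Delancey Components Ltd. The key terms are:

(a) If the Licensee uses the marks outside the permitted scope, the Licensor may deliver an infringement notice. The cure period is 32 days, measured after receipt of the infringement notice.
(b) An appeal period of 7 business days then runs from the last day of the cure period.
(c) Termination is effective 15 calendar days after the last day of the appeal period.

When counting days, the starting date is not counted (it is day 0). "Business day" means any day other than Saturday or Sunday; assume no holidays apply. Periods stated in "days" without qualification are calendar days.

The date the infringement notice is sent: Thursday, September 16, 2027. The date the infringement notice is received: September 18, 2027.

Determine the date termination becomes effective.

Adding 32 calendar days to September 18, 2027 gives October 20, 2027, which is the last day of the cure period.
The last day of the appeal period: 7 business days after Wednesday, October 20, 2027, skipping weekends — Oct 21, Oct 22, Oct 25, Oct 26, Oct 27, Oct 28, Oct 29 — lands on Friday, October 29, 2027.
The date termination becomes effective: 15 calendar days after October 29, 2027 is November 13, 2027.

November 13, 2027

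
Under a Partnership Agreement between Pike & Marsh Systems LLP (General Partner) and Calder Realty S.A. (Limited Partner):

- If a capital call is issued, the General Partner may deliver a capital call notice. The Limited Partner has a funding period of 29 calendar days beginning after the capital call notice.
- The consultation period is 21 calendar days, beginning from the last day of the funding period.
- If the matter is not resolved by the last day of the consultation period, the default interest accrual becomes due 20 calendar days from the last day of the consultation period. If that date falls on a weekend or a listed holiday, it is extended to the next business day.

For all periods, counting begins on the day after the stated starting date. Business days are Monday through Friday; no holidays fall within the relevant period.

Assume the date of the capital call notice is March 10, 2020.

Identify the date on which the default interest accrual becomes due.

Adding 29 calendar days to March 10, 2020 gives April 8, 2020, which is the last day of the funding period.
The last day of the consultation period: 21 calendar days after April 8, 2020 is April 29, 2020.
Adding 20 calendar days to April 29, 2020 gives May 19, 2020, which is the date on which the default interest accrual becomes due. May 19, 2020 is a Tuesday, so no roll-forward applies.

May 19, 2020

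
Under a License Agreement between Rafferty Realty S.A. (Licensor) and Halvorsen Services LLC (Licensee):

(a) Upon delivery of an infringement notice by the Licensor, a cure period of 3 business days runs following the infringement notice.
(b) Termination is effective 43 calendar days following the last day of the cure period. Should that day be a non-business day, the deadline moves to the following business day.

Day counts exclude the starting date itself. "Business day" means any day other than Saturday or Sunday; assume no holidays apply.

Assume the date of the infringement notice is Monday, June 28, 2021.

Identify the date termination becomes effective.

August 13, 2021

The last day of the cure period: 3 business days after Monday, June 28, 2021, skipping weekends — Jun 29, Jun 30, Jul 1 — lands on Thursday, July 1, 2021.
The date termination becomes effective: 43 calendar days after July 1, 2021 is August 13, 2021. August 13, 2021 is a Friday, so no roll-forward applies.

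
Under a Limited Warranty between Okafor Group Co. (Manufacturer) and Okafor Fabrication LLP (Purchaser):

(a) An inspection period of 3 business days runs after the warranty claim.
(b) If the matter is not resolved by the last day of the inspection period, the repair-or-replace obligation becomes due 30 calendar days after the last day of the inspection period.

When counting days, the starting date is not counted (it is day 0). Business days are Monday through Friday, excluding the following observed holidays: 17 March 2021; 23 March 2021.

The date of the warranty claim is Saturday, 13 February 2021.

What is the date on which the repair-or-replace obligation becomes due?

The last day of the inspection period: counting 3 business days from Saturday, 13 February 2021 (Feb 15, Feb 16, Feb 17, skipping weekends) reaches Wednesday, 17 February 2021.
The date on which the repair-or-replace obligation becomes due: 30 calendar days after 17 February 2021 is 19 March 2021.

19 March 2021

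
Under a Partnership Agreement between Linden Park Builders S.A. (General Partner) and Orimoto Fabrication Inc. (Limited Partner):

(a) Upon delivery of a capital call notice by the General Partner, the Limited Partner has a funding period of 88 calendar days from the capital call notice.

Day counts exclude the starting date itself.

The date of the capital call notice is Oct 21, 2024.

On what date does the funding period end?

Jan 17, 2025

Adding 88 calendar days to Oct 21, 2024 gives Jan 17, 2025, which is the last day of the funding period.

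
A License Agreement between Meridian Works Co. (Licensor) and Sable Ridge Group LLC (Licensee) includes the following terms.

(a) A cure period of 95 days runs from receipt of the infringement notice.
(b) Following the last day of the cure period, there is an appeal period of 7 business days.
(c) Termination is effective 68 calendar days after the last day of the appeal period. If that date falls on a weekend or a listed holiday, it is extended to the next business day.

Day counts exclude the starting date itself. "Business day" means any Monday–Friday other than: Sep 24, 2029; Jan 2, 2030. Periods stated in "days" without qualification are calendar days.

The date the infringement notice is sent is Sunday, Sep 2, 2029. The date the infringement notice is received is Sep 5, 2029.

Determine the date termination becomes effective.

Feb 25, 2030

The last day of the cure period: Sep 5, 2029 + 95 days = Dec 9, 2029.
The last day of the appeal period: counting 7 business days from Sunday, Dec 9, 2029 (Dec 10, Dec 11, Dec 12, Dec 13, Dec 14, Dec 17, Dec 18, skipping weekends) reaches Tuesday, Dec 18, 2029.
The date termination becomes effective: Dec 18, 2029 + 68 days = Feb 24, 2030. That falls on a Sunday, so it rolls to the next business day, Monday, Feb 25, 2030.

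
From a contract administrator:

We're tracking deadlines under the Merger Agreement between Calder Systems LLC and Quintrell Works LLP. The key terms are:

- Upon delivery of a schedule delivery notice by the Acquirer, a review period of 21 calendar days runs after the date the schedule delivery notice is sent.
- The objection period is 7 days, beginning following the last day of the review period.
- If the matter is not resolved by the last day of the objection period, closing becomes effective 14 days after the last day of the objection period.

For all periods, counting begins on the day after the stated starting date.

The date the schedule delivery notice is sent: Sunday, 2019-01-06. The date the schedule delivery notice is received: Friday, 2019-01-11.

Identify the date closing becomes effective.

2019-02-17

The last day of the review period: 2019-01-06 + 21 days = 2019-01-27.
The last day of the objection period: 2019-01-27 + 7 days = 2019-02-03.
The date closing becomes effective: 2019-02-03 + 14 days = 2019-02-17.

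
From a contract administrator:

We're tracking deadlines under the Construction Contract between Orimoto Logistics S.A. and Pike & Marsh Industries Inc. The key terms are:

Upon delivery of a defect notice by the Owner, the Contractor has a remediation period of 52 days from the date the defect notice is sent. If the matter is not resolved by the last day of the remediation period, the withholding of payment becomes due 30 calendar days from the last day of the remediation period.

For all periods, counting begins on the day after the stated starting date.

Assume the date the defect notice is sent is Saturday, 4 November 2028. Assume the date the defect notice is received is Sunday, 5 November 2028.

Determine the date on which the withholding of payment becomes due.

25 January 2029

The last day of the remediation period: 52 calendar days after 4 November 2028 is 26 December 2028.
Adding 30 calendar days to 26 December 2028 gives 25 January 2029, which is the date on which the withholding of payment becomes due.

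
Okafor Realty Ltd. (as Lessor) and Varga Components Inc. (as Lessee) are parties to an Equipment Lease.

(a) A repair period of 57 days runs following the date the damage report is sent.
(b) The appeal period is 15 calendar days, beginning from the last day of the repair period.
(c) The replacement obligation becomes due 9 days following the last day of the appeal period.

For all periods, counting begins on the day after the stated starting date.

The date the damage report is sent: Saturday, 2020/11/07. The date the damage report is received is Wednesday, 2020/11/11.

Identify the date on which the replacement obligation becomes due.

The last day of the repair period: 57 calendar days after 2020/11/07 is 2021/01/03.
The last day of the appeal period: 15 calendar days after 2021/01/03 is 2021/01/18.
The date on which the replacement obligation becomes due: 2021/01/18 + 9 days = 2021/01/27.

2021/01/27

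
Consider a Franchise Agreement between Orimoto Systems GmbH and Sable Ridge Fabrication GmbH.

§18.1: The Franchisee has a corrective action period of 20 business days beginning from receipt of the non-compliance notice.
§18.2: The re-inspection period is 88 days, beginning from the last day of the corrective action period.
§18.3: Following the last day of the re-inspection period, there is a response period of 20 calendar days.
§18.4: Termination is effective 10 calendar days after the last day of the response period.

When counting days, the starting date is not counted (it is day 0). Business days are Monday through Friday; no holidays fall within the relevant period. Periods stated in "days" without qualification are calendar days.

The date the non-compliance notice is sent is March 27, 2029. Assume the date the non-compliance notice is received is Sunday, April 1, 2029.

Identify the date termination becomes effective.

From Sunday, April 1, 2029, 20 business days (Apr 2, Apr 3, Apr 4, Apr 5, …, Apr 25, Apr 26, Apr 27, skipping weekends) brings us to Friday, April 27, 2029, which is the last day of the corrective action period.
The last day of the re-inspection period: 88 calendar days after April 27, 2029 is July 24, 2029.
The last day of the response period: 20 calendar days after July 24, 2029 is August 13, 2029.
Adding 10 calendar days to August 13, 2029 gives August 23, 2029, which is the date termination becomes effective.

August 23, 2029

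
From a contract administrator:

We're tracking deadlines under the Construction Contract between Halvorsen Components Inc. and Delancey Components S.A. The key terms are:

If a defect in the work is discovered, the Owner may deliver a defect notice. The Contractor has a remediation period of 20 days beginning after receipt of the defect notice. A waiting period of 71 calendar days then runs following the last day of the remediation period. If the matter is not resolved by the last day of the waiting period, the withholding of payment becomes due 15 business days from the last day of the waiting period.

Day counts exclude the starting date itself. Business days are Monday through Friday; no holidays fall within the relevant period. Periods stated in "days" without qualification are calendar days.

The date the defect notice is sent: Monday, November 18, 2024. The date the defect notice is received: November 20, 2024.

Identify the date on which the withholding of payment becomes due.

March 12, 2025

Adding 20 calendar days to November 20, 2024 gives December 10, 2024, which is the last day of the remediation period.
Adding 71 calendar days to December 10, 2024 gives February 19, 2025, which is the last day of the waiting period.
From Wednesday, February 19, 2025, 15 business days (Feb 20, Feb 21, Feb 24, Feb 25, …, Mar 10, Mar 11, Mar 12, skipping weekends) brings us to Wednesday, March 12, 2025, which is the date on which the withholding of payment becomes due.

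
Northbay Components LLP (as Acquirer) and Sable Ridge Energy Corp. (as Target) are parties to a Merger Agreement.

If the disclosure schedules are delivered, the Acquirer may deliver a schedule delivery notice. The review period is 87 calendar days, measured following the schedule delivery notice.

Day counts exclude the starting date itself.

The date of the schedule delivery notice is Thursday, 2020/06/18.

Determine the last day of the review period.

Adding 87 calendar days to 2020/06/18 gives 2020/09/13, which is the last day of the review period.

2020/09/13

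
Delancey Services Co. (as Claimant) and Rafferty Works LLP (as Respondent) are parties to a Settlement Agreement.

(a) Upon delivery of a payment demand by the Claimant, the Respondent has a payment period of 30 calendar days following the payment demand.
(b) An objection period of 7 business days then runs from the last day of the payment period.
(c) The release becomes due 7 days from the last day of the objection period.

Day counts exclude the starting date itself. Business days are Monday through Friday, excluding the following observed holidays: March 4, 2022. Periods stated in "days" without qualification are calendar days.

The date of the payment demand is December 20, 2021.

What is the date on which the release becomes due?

The last day of the payment period: December 20, 2021 + 30 days = January 19, 2022.
The last day of the objection period: counting 7 business days from Wednesday, January 19, 2022 (Jan 20, Jan 21, Jan 24, Jan 25, Jan 26, Jan 27, Jan 28, skipping weekends) reaches Friday, January 28, 2022.
The date on which the release becomes due: January 28, 2022 + 7 days = February 4, 2022.

February 4, 2022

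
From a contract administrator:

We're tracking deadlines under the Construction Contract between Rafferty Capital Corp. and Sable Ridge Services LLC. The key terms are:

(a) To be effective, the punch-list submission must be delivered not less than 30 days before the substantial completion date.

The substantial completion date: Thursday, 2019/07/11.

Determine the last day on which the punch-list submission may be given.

2019/06/11

2019/07/11 minus 30 days is 2019/06/11.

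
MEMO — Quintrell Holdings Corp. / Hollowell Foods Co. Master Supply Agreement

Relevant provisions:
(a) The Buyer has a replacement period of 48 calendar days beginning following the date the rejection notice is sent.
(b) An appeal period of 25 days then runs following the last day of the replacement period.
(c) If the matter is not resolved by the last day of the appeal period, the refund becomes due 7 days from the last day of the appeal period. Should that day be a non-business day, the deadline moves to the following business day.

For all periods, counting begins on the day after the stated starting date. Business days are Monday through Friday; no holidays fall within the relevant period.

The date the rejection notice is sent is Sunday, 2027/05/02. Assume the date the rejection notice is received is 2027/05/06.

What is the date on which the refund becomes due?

2027/07/21

Adding 48 calendar days to 2027/05/02 gives 2027/06/19, which is the last day of the replacement period.
Adding 25 calendar days to 2027/06/19 gives 2027/07/14, which is the last day of the appeal period.
Adding 7 calendar days to 2027/07/14 gives 2027/07/21, which is the date on which the refund becomes due. 2027/07/21 is a Wednesday, so no roll-forward applies.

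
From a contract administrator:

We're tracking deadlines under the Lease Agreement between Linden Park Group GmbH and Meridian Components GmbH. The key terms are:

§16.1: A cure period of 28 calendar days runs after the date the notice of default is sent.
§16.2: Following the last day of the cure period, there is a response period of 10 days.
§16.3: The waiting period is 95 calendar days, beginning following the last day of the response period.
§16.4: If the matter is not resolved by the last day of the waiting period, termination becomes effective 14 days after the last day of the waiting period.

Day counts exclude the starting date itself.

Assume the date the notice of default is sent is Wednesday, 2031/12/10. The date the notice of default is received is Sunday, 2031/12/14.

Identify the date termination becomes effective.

Adding 28 calendar days to 2031/12/10 gives 2032/01/07, which is the last day of the cure period.
The last day of the response period: 2032/01/07 + 10 days = 2032/01/17.
Adding 95 calendar days to 2032/01/17 gives 2032/04/21, which is the last day of the waiting period.
Adding 14 calendar days to 2032/04/21 gives 2032/05/05, which is the date termination becomes effective.

2032/05/05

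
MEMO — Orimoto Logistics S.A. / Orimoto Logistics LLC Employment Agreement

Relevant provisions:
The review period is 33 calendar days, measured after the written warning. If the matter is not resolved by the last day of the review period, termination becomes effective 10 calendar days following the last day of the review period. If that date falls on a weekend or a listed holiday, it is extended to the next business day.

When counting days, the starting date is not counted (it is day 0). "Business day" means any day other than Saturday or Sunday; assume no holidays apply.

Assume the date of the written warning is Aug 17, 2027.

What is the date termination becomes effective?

Adding 33 calendar days to Aug 17, 2027 gives Sep 19, 2027, which is the last day of the review period.
The date termination becomes effective: 10 calendar days after Sep 19, 2027 is Sep 29, 2027. Sep 29, 2027 is a Wednesday, so no roll-forward applies.

Sep 29, 2027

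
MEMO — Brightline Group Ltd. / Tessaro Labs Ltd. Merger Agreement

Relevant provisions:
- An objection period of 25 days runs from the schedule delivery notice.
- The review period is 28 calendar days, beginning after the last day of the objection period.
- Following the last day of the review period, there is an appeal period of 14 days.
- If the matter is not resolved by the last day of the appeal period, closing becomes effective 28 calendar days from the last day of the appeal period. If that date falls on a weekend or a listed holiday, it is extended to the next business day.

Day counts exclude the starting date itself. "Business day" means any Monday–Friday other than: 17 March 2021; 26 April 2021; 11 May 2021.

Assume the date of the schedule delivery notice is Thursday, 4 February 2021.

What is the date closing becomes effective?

10 May 2021

The last day of the objection period: 4 February 2021 + 25 days = 1 March 2021.
The last day of the review period: 28 calendar days after 1 March 2021 is 29 March 2021.
Adding 14 calendar days to 29 March 2021 gives 12 April 2021, which is the last day of the appeal period.
Adding 28 calendar days to 12 April 2021 gives 10 May 2021, which is the date closing becomes effective. 10 May 2021 is a Monday and is not a listed holiday, so no roll-forward applies.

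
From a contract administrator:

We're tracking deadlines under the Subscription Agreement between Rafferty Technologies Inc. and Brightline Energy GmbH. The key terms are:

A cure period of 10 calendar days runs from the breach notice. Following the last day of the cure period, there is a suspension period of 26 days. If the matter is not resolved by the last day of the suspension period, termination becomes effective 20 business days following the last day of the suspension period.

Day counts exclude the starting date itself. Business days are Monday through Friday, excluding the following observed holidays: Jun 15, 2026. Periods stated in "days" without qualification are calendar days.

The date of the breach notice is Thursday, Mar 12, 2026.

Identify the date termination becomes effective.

May 15, 2026

The last day of the cure period: 10 calendar days after Mar 12, 2026 is Mar 22, 2026.
Adding 26 calendar days to Mar 22, 2026 gives Apr 17, 2026, which is the last day of the suspension period.
From Friday, Apr 17, 2026, 20 business days (Apr 20, Apr 21, Apr 22, Apr 23, …, May 13, May 14, May 15, skipping weekends) brings us to Friday, May 15, 2026, which is the date termination becomes effective.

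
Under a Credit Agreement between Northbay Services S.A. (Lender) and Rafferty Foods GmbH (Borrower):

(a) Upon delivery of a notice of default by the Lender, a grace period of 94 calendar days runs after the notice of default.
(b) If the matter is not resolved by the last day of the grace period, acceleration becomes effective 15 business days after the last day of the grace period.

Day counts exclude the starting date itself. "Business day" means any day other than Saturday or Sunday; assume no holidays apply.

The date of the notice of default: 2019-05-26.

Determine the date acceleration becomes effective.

The last day of the grace period: 94 calendar days after 2019-05-26 is 2019-08-28.
The date acceleration becomes effective: counting 15 business days from Wednesday, 2019-08-28 (Aug 29, Aug 30, Sep 2, Sep 3, …, Sep 16, Sep 17, Sep 18, skipping weekends) reaches Wednesday, 2019-09-18.

2019-09-18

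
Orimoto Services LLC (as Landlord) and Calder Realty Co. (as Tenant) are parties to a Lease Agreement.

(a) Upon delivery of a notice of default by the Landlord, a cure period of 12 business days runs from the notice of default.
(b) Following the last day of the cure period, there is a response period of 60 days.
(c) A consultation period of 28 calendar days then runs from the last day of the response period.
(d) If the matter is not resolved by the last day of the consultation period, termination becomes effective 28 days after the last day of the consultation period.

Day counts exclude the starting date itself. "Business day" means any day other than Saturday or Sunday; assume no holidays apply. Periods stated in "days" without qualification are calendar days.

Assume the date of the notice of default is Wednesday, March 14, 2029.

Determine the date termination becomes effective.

July 24, 2029

The last day of the cure period: 12 business days after Wednesday, March 14, 2029, skipping weekends — Mar 15, Mar 16, Mar 19, Mar 20, …, Mar 28, Mar 29, Mar 30 — lands on Friday, March 30, 2029.
The last day of the response period: 60 calendar days after March 30, 2029 is May 29, 2029.
The last day of the consultation period: 28 calendar days after May 29, 2029 is June 26, 2029.
The date termination becomes effective: June 26, 2029 + 28 days = July 24, 2029.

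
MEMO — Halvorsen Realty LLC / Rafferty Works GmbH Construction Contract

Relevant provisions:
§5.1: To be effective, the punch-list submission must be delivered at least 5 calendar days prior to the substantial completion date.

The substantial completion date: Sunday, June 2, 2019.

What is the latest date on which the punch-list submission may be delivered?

Counting back 5 calendar days from June 2, 2019 gives May 28, 2019.

May 28, 2019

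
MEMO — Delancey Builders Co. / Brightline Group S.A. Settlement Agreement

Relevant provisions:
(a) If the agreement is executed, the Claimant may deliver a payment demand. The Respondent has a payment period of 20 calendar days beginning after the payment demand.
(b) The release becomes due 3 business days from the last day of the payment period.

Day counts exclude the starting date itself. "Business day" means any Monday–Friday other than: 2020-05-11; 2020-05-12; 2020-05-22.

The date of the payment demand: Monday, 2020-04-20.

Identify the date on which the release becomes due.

Adding 20 calendar days to 2020-04-20 gives 2020-05-10, which is the last day of the payment period.
The date on which the release becomes due: counting 3 business days from Sunday, 2020-05-10 (May 13, May 14, May 15, skipping weekends and the listed holidays on May 11, May 12) reaches Friday, 2020-05-15.

2020-05-15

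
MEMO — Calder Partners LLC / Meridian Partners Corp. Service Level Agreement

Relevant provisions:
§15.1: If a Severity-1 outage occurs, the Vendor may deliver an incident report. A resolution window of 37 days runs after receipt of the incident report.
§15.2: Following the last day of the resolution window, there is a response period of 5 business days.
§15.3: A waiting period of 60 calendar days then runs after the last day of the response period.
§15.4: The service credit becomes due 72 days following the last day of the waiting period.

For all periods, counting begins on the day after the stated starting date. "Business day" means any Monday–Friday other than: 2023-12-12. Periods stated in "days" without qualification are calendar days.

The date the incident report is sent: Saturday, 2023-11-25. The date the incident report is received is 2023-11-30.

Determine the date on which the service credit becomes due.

2024-05-23

The last day of the resolution window: 37 calendar days after 2023-11-30 is 2024-01-06.
The last day of the response period: 5 business days after Saturday, 2024-01-06, skipping weekends — Jan 8, Jan 9, Jan 10, Jan 11, Jan 12 — lands on Friday, 2024-01-12.
Adding 60 calendar days to 2024-01-12 gives 2024-03-12, which is the last day of the waiting period.
Adding 72 calendar days to 2024-03-12 gives 2024-05-23, which is the date on which the service credit becomes due.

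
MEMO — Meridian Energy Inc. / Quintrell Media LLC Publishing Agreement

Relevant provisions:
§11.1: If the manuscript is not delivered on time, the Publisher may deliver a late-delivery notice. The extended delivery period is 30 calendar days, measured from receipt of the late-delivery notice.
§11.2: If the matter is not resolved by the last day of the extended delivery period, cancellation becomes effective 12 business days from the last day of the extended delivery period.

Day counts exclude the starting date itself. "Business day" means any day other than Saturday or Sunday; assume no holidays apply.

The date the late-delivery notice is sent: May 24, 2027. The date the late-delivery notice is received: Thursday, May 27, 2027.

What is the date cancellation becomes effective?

July 13, 2027

The last day of the extended delivery period: 30 calendar days after May 27, 2027 is June 26, 2027.
The date cancellation becomes effective: 12 business days after Saturday, June 26, 2027, skipping weekends — Jun 28, Jun 29, Jun 30, Jul 1, …, Jul 9, Jul 12, Jul 13 — lands on Tuesday, July 13, 2027.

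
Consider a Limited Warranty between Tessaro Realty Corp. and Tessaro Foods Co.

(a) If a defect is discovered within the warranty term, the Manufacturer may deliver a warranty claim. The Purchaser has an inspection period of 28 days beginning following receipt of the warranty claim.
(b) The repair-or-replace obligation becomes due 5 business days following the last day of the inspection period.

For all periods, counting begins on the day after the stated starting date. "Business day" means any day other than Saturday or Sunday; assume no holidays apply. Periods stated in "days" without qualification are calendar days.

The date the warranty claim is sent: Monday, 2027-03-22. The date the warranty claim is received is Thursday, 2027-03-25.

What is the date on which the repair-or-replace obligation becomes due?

The last day of the inspection period: 28 calendar days after 2027-03-25 is 2027-04-22.
The date on which the repair-or-replace obligation becomes due: 5 business days after Thursday, 2027-04-22, skipping weekends — Apr 23, Apr 26, Apr 27, Apr 28, Apr 29 — lands on Thursday, 2027-04-29.

2027-04-29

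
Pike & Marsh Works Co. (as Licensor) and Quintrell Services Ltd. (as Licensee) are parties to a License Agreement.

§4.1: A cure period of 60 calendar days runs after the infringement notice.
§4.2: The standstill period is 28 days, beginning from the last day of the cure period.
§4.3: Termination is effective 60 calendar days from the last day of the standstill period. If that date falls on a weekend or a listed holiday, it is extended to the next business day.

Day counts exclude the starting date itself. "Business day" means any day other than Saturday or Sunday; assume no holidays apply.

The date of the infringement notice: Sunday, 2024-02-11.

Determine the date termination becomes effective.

2024-07-08

The last day of the cure period: 2024-02-11 + 60 days = 2024-04-11.
The last day of the standstill period: 2024-04-11 + 28 days = 2024-05-09.
The date termination becomes effective: 60 calendar days after 2024-05-09 is 2024-07-08. 2024-07-08 is a Monday, so no roll-forward applies.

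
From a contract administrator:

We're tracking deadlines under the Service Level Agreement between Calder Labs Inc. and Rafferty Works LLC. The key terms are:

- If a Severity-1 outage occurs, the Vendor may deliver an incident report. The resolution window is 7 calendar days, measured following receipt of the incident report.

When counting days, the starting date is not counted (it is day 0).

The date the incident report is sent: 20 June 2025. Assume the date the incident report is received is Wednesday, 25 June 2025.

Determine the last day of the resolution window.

Adding 7 calendar days to 25 June 2025 gives 2 July 2025, which is the last day of the resolution window.

2 July 2025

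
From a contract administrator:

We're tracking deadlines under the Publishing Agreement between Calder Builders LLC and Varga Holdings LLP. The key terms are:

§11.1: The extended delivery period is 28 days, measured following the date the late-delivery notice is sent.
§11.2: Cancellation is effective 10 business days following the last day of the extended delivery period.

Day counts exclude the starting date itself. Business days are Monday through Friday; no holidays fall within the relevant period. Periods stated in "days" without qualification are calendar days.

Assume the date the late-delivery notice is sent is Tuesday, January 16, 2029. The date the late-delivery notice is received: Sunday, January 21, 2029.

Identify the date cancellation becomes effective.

Adding 28 calendar days to January 16, 2029 gives February 13, 2029, which is the last day of the extended delivery period.
The date cancellation becomes effective: counting 10 business days from Tuesday, February 13, 2029 (Feb 14, Feb 15, Feb 16, Feb 19, Feb 20, Feb 21, Feb 22, Feb 23, Feb 26, Feb 27, skipping weekends) reaches Tuesday, February 27, 2029.

February 27, 2029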